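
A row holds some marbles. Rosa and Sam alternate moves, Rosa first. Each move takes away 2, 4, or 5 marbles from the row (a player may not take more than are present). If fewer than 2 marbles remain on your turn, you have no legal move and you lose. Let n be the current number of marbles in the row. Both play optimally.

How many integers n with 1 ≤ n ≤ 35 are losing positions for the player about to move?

10

Positions with no move are L. A position that does have a move is losing for the player to move precisely when every available move leads to a winning position for the opponent. Fill in the labels:
n=0: no move → L
n=1: no move → L
n=2: →0(L), so W
n=3: →1(L), so W
n=4: →0(L), so W
n=5: →1(L), so W
n=6: →1(L), so W
n=7: →5(W), 3(W), 2(W) — all W, so L
n=8: →6(W), 4(W), 3(W) — all W, so L
n=9: →7(L), so W
n=10: →8(L), so W
n=11: →7(L), so W
n=12: →8(L), so W
n=13: →8(L), so W
n=14: →12(W), 10(W), 9(W) — all W, so L
n=15: →13(W), 11(W), 10(W) — all W, so L
n=16: →14(L), so W
n=17: →15(L), so W
n=18: →14(L), so W
n=19: →15(L), so W
n=20: →15(L), so W
n=21: →19(W), 17(W), 16(W) — all W, so L
n=22: →20(W), 18(W), 17(W) — all W, so L
n=23: →21(L), so W
n=24: →22(L), so W
n=25: →21(L), so W
n=26: →22(L), so W
n=27: →22(L), so W
n=28: →26(W), 24(W), 23(W) — all W, so L
n=29: →27(W), 25(W), 24(W) — all W, so L
n=30: →28(L), so W
n=31: →29(L), so W
n=32: →28(L), so W
n=33: →29(L), so W
n=34: →29(L), so W
n=35: →33(W), 31(W), 30(W) — all W, so L
L entries with 1 ≤ n ≤ 35 (n=0 is outside the asked range and is not counted): n = 1, 7, 8, 14, 15, 21, 22, 28, 29, 35; that makes 10.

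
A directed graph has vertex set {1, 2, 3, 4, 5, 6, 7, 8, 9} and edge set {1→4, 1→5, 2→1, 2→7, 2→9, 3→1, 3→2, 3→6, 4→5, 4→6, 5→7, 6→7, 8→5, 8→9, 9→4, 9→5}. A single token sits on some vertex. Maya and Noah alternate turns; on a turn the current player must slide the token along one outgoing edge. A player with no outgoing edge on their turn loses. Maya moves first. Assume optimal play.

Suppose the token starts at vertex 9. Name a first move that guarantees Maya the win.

Compute win/loss labels from the base case upward. A position with no move is L. Any other position is W if it can reach an L in one move, else L.
Every edge goes from a vertex to one that appears earlier in the order 7, 5, 6, 4, 1, 9, 2, 3, 8, so processing vertices in that order labels each vertex after all of its successors.
7: no outgoing edge → L
5: reaches L-position 7 → W
6: reaches L-position 7 → W
4: only reaches 6(W), 5(W), all W → L
1: reaches L-position 4 → W
9: reaches L-position 4 → W
2: reaches L-position 7 → W
3: only reaches 2(W), 1(W), 6(W), all W → L
8: only reaches 9(W), 5(W), all W → L
From 9, the L positions reachable in one move are: 4.

Move to 4.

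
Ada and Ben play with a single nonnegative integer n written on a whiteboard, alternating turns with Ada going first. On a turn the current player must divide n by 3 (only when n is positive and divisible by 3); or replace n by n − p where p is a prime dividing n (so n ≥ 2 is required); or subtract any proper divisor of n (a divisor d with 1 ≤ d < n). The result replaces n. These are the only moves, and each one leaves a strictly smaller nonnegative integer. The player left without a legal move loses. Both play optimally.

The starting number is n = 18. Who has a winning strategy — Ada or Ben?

Ada wins.

Positions with no move are L. A position that does have a move is losing for the player to move precisely when every available move leads to a winning position for the opponent. Fill in the labels:
n=0: no move → L
n=1: no move → L
n=2: W (go to 0, an L position)
n=3: W (go to 0, an L position)
n=4: L (options 2(W), 3(W) are all W)
n=5: W (go to 0, an L position)
n=6: W (go to 4, an L position)
n=7: W (go to 0, an L position)
n=8: W (go to 4, an L position)
n=9: L (options 3(W), 6(W), 8(W) are all W)
n=10: W (go to 9, an L position)
n=11: W (go to 0, an L position)
n=12: W (go to 4, an L position)
n=13: W (go to 0, an L position)
n=14: L (options 7(W), 12(W), 13(W) are all W)
n=15: W (go to 14, an L position)
n=16: W (go to 14, an L position)
n=17: W (go to 0, an L position)
n=18: W (go to 9, an L position)
From 18 Ada can move to 9, reaching an L position.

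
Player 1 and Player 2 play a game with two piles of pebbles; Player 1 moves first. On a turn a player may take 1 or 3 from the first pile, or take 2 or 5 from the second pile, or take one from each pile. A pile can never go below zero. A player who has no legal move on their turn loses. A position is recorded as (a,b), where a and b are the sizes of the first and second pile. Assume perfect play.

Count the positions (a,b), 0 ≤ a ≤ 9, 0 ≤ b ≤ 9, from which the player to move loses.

Build the W/L table. Terminal = L. A non-terminal position is W if it has a move to some L; otherwise it is L.
Every move lowers a or b (never raises either), so fill the grid row by row in increasing a, and left to right within a row: each cell's successors are then already labelled.
      b=0  b=1  b=2  b=3  b=4  b=5  b=6  b=7  b=8  b=9
a=0:    L    L    W    W    L    W    W    L    L    W
a=1:    W    W    W    L    W    W    L    W    W    W
a=2:    L    L    W    W    W    W    W    W    L    L
a=3:    W    W    W    L    W    W    L    W    W    W
a=4:    L    L    W    W    W    W    W    W    L    L
a=5:    W    W    W    L    L    W    W    L    W    W
a=6:    L    L    W    W    W    W    W    W    W    L
a=7:    W    W    W    L    L    W    W    L    W    W
a=8:    L    L    W    W    W    W    W    W    W    L
a=9:    W    W    W    L    L    W    W    L    W    W
Cells with no legal move (terminal, hence L): (0,0), (0,1).
The remaining L cells, each justified by listing all of its moves:
(0,4): →(0,2)(W) only, which is W, so L
(0,7): →(0,5)(W), (0,2)(W) — all W, so L
(0,8): →(0,6)(W), (0,3)(W) — all W, so L
(1,3): →(0,3)(W), (1,1)(W), (0,2)(W) — all W, so L
(1,6): →(0,6)(W), (1,4)(W), (1,1)(W), (0,5)(W) — all W, so L
(2,0): →(1,0)(W) only, which is W, so L
(2,1): →(1,1)(W), (1,0)(W) — all W, so L
(2,8): →(1,8)(W), (2,6)(W), (2,3)(W), (1,7)(W) — all W, so L
(2,9): →(1,9)(W), (2,7)(W), (2,4)(W), (1,8)(W) — all W, so L
(3,3): →(2,3)(W), (0,3)(W), (3,1)(W), (2,2)(W) — all W, so L
(3,6): →(2,6)(W), (0,6)(W), (3,4)(W), (3,1)(W), (2,5)(W) — all W, so L
(4,0): →(3,0)(W), (1,0)(W) — all W, so L
(4,1): →(3,1)(W), (1,1)(W), (3,0)(W) — all W, so L
(4,8): →(3,8)(W), (1,8)(W), (4,6)(W), (4,3)(W), (3,7)(W) — all W, so L
(4,9): →(3,9)(W), (1,9)(W), (4,7)(W), (4,4)(W), (3,8)(W) — all W, so L
(5,3): →(4,3)(W), (2,3)(W), (5,1)(W), (4,2)(W) — all W, so L
(5,4): →(4,4)(W), (2,4)(W), (5,2)(W), (4,3)(W) — all W, so L
(5,7): →(4,7)(W), (2,7)(W), (5,5)(W), (5,2)(W), (4,6)(W) — all W, so L
(6,0): →(5,0)(W), (3,0)(W) — all W, so L
(6,1): →(5,1)(W), (3,1)(W), (5,0)(W) — all W, so L
(6,9): →(5,9)(W), (3,9)(W), (6,7)(W), (6,4)(W), (5,8)(W) — all W, so L
(7,3): →(6,3)(W), (4,3)(W), (7,1)(W), (6,2)(W) — all W, so L
(7,4): →(6,4)(W), (4,4)(W), (7,2)(W), (6,3)(W) — all W, so L
(7,7): →(6,7)(W), (4,7)(W), (7,5)(W), (7,2)(W), (6,6)(W) — all W, so L
(8,0): →(7,0)(W), (5,0)(W) — all W, so L
(8,1): →(7,1)(W), (5,1)(W), (7,0)(W) — all W, so L
(8,9): →(7,9)(W), (5,9)(W), (8,7)(W), (8,4)(W), (7,8)(W) — all W, so L
(9,3): →(8,3)(W), (6,3)(W), (9,1)(W), (8,2)(W) — all W, so L
(9,4): →(8,4)(W), (6,4)(W), (9,2)(W), (8,3)(W) — all W, so L
(9,7): →(8,7)(W), (6,7)(W), (9,5)(W), (9,2)(W), (8,6)(W) — all W, so L
Every other cell has at least one move into one of the L cells above, so it is W.
L cells per row: a=0: 5, a=1: 2, a=2: 4, a=3: 2, a=4: 4, a=5: 3, a=6: 3, a=7: 3, a=8: 3, a=9: 3; total 32.

32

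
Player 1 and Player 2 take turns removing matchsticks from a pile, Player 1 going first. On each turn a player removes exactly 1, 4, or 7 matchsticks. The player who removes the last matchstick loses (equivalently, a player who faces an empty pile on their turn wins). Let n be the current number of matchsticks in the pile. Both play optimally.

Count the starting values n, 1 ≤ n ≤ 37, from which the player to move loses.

Use the standard recursion: the mover wins at a terminal position; elsewhere, the mover wins exactly when some move hands the opponent an L position.
n=0: no move; the opponent has just taken the last matchstick and therefore loses → W
n=1: →0(W) only, which is W, so L
n=2: →1(L), so W
n=3: →2(W) only, which is W, so L
n=4: →3(L), so W
n=5: →1(L), so W
n=6: →5(W), 2(W) — all W, so L
n=7: →6(L), so W
n=8: →1(L), so W
n=9: →8(W), 5(W), 2(W) — all W, so L
n=10: →9(L), so W
n=11: →10(W), 7(W), 4(W) — all W, so L
n=12: →11(L), so W
n=13: →9(L), so W
n=14: →13(W), 10(W), 7(W) — all W, so L
n=15: →14(L), so W
n=16: →9(L), so W
n=17: →16(W), 13(W), 10(W) — all W, so L
n=18: →17(L), so W
n=19: →18(W), 15(W), 12(W) — all W, so L
n=20: →19(L), so W
n=21: →17(L), so W
n=22: →21(W), 18(W), 15(W) — all W, so L
n=23: →22(L), so W
n=24: →17(L), so W
n=25: →24(W), 21(W), 18(W) — all W, so L
n=26: →25(L), so W
n=27: →26(W), 23(W), 20(W) — all W, so L
n=28: →27(L), so W
n=29: →25(L), so W
n=30: →29(W), 26(W), 23(W) — all W, so L
n=31: →30(L), so W
n=32: →25(L), so W
n=33: →32(W), 29(W), 26(W) — all W, so L
n=34: →33(L), so W
n=35: →34(W), 31(W), 28(W) — all W, so L
n=36: →35(L), so W
n=37: →33(L), so W
L entries with 1 ≤ n ≤ 37 (the range starts at n=1): n = 1, 3, 6, 9, 11, 14, 17, 19, 22, 25, 27, 30, 33, 35; that makes 14.

14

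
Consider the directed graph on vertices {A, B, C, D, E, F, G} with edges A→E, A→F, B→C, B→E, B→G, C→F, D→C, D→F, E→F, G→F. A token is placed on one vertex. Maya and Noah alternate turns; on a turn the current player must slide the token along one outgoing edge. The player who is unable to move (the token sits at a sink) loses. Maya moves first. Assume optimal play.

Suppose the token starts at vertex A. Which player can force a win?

Label each position W (a win for the player to move) or L (a loss). A position with no legal move is L; any other position is W exactly when some move reaches an L, and L when every move reaches a W.
Every edge goes from a vertex to one that appears earlier in the order F, C, G, E, B, A, D, so processing vertices in that order labels each vertex after all of its successors.
F: no outgoing edge → L
C: reaches L-position F → W
G: reaches L-position F → W
E: reaches L-position F → W
B: only reaches E(W), G(W), C(W), all W → L
A: reaches L-position F → W
D: reaches L-position F → W
The starting position A is W: Maya should move to F, handing over an L position.

Maya wins.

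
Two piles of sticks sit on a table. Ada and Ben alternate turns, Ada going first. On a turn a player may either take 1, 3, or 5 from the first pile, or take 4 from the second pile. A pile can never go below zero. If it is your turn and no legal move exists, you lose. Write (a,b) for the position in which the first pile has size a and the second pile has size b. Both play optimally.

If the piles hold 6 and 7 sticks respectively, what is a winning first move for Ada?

Move to (5,7).

Classify positions by backward induction: terminal positions (no move available) are L. From any other position, the mover wins iff some move reaches an L.
No move ever increases a pile, so every position that can arise here has a ≤ 6 and b ≤ 7; it is enough to label the cells with 0 ≤ a ≤ 6 and 0 ≤ b ≤ 7.
Every move lowers a or b (never raises either), so fill the grid row by row in increasing a, and left to right within a row: each cell's successors are then already labelled.
      b=0  b=1  b=2  b=3  b=4  b=5  b=6  b=7
a=0:    L    L    L    L    W    W    W    W
a=1:    W    W    W    W    L    L    L    L
a=2:    L    L    L    L    W    W    W    W
a=3:    W    W    W    W    L    L    L    L
a=4:    L    L    L    L    W    W    W    W
a=5:    W    W    W    W    L    L    L    L
a=6:    L    L    L    L    W    W    W    W
Cells with no legal move (terminal, hence L): (0,0), (0,1), (0,2), (0,3).
The remaining L cells, each justified by listing all of its moves:
(1,4): →(0,4)(W), (1,0)(W) — all W, so L
(1,5): →(0,5)(W), (1,1)(W) — all W, so L
(1,6): →(0,6)(W), (1,2)(W) — all W, so L
(1,7): →(0,7)(W), (1,3)(W) — all W, so L
(2,0): →(1,0)(W) only, which is W, so L
(2,1): →(1,1)(W) only, which is W, so L
(2,2): →(1,2)(W) only, which is W, so L
(2,3): →(1,3)(W) only, which is W, so L
(3,4): →(2,4)(W), (0,4)(W), (3,0)(W) — all W, so L
(3,5): →(2,5)(W), (0,5)(W), (3,1)(W) — all W, so L
(3,6): →(2,6)(W), (0,6)(W), (3,2)(W) — all W, so L
(3,7): →(2,7)(W), (0,7)(W), (3,3)(W) — all W, so L
(4,0): →(3,0)(W), (1,0)(W) — all W, so L
(4,1): →(3,1)(W), (1,1)(W) — all W, so L
(4,2): →(3,2)(W), (1,2)(W) — all W, so L
(4,3): →(3,3)(W), (1,3)(W) — all W, so L
(5,4): →(4,4)(W), (2,4)(W), (0,4)(W), (5,0)(W) — all W, so L
(5,5): →(4,5)(W), (2,5)(W), (0,5)(W), (5,1)(W) — all W, so L
(5,6): →(4,6)(W), (2,6)(W), (0,6)(W), (5,2)(W) — all W, so L
(5,7): →(4,7)(W), (2,7)(W), (0,7)(W), (5,3)(W) — all W, so L
(6,0): →(5,0)(W), (3,0)(W), (1,0)(W) — all W, so L
(6,1): →(5,1)(W), (3,1)(W), (1,1)(W) — all W, so L
(6,2): →(5,2)(W), (3,2)(W), (1,2)(W) — all W, so L
(6,3): →(5,3)(W), (3,3)(W), (1,3)(W) — all W, so L
Every other cell has at least one move into one of the L cells above, so it is W.
From (6,7), the L positions reachable in one move are: (5,7), (3,7), (1,7), (6,3). Any move reaching one of these is winning.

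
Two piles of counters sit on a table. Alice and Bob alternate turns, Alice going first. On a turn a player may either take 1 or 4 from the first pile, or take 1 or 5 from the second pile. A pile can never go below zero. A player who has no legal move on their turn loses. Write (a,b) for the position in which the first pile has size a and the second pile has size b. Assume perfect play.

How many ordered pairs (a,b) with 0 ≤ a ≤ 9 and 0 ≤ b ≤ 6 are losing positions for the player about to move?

28

Positions with no move are L. A position that does have a move is losing for the player to move precisely when every available move leads to a winning position for the opponent. Fill in the labels:
Every move lowers a or b (never raises either), so fill the grid row by row in increasing a, and left to right within a row: each cell's successors are then already labelled.
      b=0  b=1  b=2  b=3  b=4  b=5  b=6
a=0:    L    W    L    W    L    W    L
a=1:    W    L    W    L    W    L    W
a=2:    L    W    L    W    L    W    L
a=3:    W    L    W    L    W    L    W
a=4:    W    W    W    W    W    W    W
a=5:    L    W    L    W    L    W    L
a=6:    W    L    W    L    W    L    W
a=7:    L    W    L    W    L    W    L
a=8:    W    L    W    L    W    L    W
a=9:    W    W    W    W    W    W    W
Cells with no legal move (terminal, hence L): (0,0).
The remaining L cells, each justified by listing all of its moves:
(0,2): →(0,1)(W) only, which is W, so L
(0,4): →(0,3)(W) only, which is W, so L
(0,6): →(0,5)(W), (0,1)(W) — all W, so L
(1,1): →(0,1)(W), (1,0)(W) — all W, so L
(1,3): →(0,3)(W), (1,2)(W) — all W, so L
(1,5): →(0,5)(W), (1,4)(W), (1,0)(W) — all W, so L
(2,0): →(1,0)(W) only, which is W, so L
(2,2): →(1,2)(W), (2,1)(W) — all W, so L
(2,4): →(1,4)(W), (2,3)(W) — all W, so L
(2,6): →(1,6)(W), (2,5)(W), (2,1)(W) — all W, so L
(3,1): →(2,1)(W), (3,0)(W) — all W, so L
(3,3): →(2,3)(W), (3,2)(W) — all W, so L
(3,5): →(2,5)(W), (3,4)(W), (3,0)(W) — all W, so L
(5,0): →(4,0)(W), (1,0)(W) — all W, so L
(5,2): →(4,2)(W), (1,2)(W), (5,1)(W) — all W, so L
(5,4): →(4,4)(W), (1,4)(W), (5,3)(W) — all W, so L
(5,6): →(4,6)(W), (1,6)(W), (5,5)(W), (5,1)(W) — all W, so L
(6,1): →(5,1)(W), (2,1)(W), (6,0)(W) — all W, so L
(6,3): →(5,3)(W), (2,3)(W), (6,2)(W) — all W, so L
(6,5): →(5,5)(W), (2,5)(W), (6,4)(W), (6,0)(W) — all W, so L
(7,0): →(6,0)(W), (3,0)(W) — all W, so L
(7,2): →(6,2)(W), (3,2)(W), (7,1)(W) — all W, so L
(7,4): →(6,4)(W), (3,4)(W), (7,3)(W) — all W, so L
(7,6): →(6,6)(W), (3,6)(W), (7,5)(W), (7,1)(W) — all W, so L
(8,1): →(7,1)(W), (4,1)(W), (8,0)(W) — all W, so L
(8,3): →(7,3)(W), (4,3)(W), (8,2)(W) — all W, so L
(8,5): →(7,5)(W), (4,5)(W), (8,4)(W), (8,0)(W) — all W, so L
Every other cell has at least one move into one of the L cells above, so it is W.
L cells per row: a=0: 4, a=1: 3, a=2: 4, a=3: 3, a=4: 0, a=5: 4, a=6: 3, a=7: 4, a=8: 3, a=9: 0; total 28.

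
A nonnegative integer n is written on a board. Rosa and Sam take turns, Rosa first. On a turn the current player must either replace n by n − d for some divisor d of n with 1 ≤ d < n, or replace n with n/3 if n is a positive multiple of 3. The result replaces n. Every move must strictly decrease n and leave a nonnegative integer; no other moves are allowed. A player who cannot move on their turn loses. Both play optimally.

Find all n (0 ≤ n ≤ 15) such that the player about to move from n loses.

0, 1, 4, 7, 9, 11, 13, 15

Positions with no move are L. A position that does have a move is losing for the player to move precisely when every available move leads to a winning position for the opponent. Fill in the labels:
n=0: no move → L
n=1: no move → L
n=2: reaches L-position 1 → W
n=3: reaches L-position 1 → W
n=4: only reaches 2(W), 3(W), all W → L
n=5: reaches L-position 4 → W
n=6: reaches L-position 4 → W
n=7: only reaches 6(W), which is W → L
n=8: reaches L-position 4 → W
n=9: only reaches 3(W), 6(W), 8(W), all W → L
n=10: reaches L-position 9 → W
n=11: only reaches 10(W), which is W → L
n=12: reaches L-position 4 → W
n=13: only reaches 12(W), which is W → L
n=14: reaches L-position 7 → W
n=15: only reaches 5(W), 10(W), 12(W), 14(W), all W → L
The losing starting values of n are exactly the entries labelled L in this table (8 of them).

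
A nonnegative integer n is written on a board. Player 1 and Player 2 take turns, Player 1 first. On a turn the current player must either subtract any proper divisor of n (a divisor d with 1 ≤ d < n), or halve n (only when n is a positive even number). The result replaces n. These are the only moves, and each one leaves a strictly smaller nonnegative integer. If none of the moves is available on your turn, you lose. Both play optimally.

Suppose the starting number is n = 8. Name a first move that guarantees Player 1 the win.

Positions with no move are L. A position that does have a move is losing for the player to move precisely when every available move leads to a winning position for the opponent. Fill in the labels:
n=0: no move → L
n=1: no move → L
n=2: →1(L), so W
n=3: →2(W) only, which is W, so L
n=4: →3(L), so W
n=5: →4(W) only, which is W, so L
n=6: →3(L), so W
n=7: →6(W) only, which is W, so L
n=8: →7(L), so W
From 8, the L positions reachable in one move are: 7.

Move to 7.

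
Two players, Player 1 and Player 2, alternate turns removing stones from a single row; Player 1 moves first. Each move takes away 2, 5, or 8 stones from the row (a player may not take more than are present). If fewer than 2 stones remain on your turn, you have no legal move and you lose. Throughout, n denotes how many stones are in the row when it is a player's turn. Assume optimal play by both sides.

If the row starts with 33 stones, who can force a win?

Player 1 wins.

Positions with no move are L. A position that does have a move is losing for the player to move precisely when every available move leads to a winning position for the opponent. Fill in the labels:
n=0: no move → L
n=1: no move → L
n=2: →0(L), so W
n=3: →1(L), so W
n=4: →2(W) only, which is W, so L
n=5: →0(L), so W
n=6: →4(L), so W
n=7: →5(W), 2(W) — all W, so L
n=8: →0(L), so W
n=9: →7(L), so W
n=10: →8(W), 5(W), 2(W) — all W, so L
n=11: →9(W), 6(W), 3(W) — all W, so L
n=12: →10(L), so W
n=13: →11(L), so W
n=14: →12(W), 9(W), 6(W) — all W, so L
n=15: →10(L), so W
n=16: →14(L), so W
n=17: →15(W), 12(W), 9(W) — all W, so L
n=18: →10(L), so W
n=19: →17(L), so W
n=20: →18(W), 15(W), 12(W) — all W, so L
n=21: →19(W), 16(W), 13(W) — all W, so L
n=22: →20(L), so W
n=23: →21(L), so W
n=24: →22(W), 19(W), 16(W) — all W, so L
n=25: →20(L), so W
n=26: →24(L), so W
n=27: →25(W), 22(W), 19(W) — all W, so L
n=28: →20(L), so W
n=29: →27(L), so W
n=30: →28(W), 25(W), 22(W) — all W, so L
n=31: →29(W), 26(W), 23(W) — all W, so L
n=32: →30(L), so W
n=33: →31(L), so W
The starting position 33 is W: Player 1 should remove 2, leaving 31, handing over an L position.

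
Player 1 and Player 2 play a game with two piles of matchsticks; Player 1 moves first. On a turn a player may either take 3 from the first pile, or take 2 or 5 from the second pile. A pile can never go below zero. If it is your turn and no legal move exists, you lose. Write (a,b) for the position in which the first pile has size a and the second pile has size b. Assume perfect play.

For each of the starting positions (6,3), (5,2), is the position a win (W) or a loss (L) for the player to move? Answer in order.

(6,3): W, (5,2): L

Compute win/loss labels from the base case upward. A position with no move is L. Any other position is W if it can reach an L in one move, else L.
No move ever increases a pile, so every position that can arise here has a ≤ 6 and b ≤ 3; it is enough to label the cells with 0 ≤ a ≤ 6 and 0 ≤ b ≤ 3.
Every move lowers a or b (never raises either), so fill the grid row by row in increasing a, and left to right within a row: each cell's successors are then already labelled.
      b=0  b=1  b=2  b=3
a=0:    L    L    W    W
a=1:    L    L    W    W
a=2:    L    L    W    W
a=3:    W    W    L    L
a=4:    W    W    L    L
a=5:    W    W    L    L
a=6:    L    L    W    W
Cells with no legal move (terminal, hence L): (0,0), (0,1), (1,0), (1,1), (2,0), (2,1).
The remaining L cells, each justified by listing all of its moves:
(3,2): →(0,2)(W), (3,0)(W) — all W, so L
(3,3): →(0,3)(W), (3,1)(W) — all W, so L
(4,2): →(1,2)(W), (4,0)(W) — all W, so L
(4,3): →(1,3)(W), (4,1)(W) — all W, so L
(5,2): →(2,2)(W), (5,0)(W) — all W, so L
(5,3): →(2,3)(W), (5,1)(W) — all W, so L
(6,0): →(3,0)(W) only, which is W, so L
(6,1): →(3,1)(W) only, which is W, so L
Every other cell has at least one move into one of the L cells above, so it is W.
(6,3): the move to (3,3) reaches an L cell, so W
(5,2): one of the L cells justified above, so L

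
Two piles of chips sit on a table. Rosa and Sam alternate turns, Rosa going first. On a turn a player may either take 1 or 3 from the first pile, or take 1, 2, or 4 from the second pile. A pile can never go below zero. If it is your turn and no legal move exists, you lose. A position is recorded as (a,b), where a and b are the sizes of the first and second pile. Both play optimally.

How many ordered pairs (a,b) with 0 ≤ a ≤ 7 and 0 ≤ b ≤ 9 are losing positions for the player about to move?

28

Use the standard recursion: the mover loses at a terminal position; elsewhere, the mover wins exactly when some move hands the opponent an L position.
Every move lowers a or b (never raises either), so fill the grid row by row in increasing a, and left to right within a row: each cell's successors are then already labelled.
      b=0  b=1  b=2  b=3  b=4  b=5  b=6  b=7  b=8  b=9
a=0:    L    W    W    L    W    W    L    W    W    L
a=1:    W    L    W    W    L    W    W    L    W    W
a=2:    L    W    W    L    W    W    L    W    W    L
a=3:    W    L    W    W    L    W    W    L    W    W
a=4:    L    W    W    L    W    W    L    W    W    L
a=5:    W    L    W    W    L    W    W    L    W    W
a=6:    L    W    W    L    W    W    L    W    W    L
a=7:    W    L    W    W    L    W    W    L    W    W
Cells with no legal move (terminal, hence L): (0,0).
The remaining L cells, each justified by listing all of its moves:
(0,3): →(0,2)(W), (0,1)(W) — all W, so L
(0,6): →(0,5)(W), (0,4)(W), (0,2)(W) — all W, so L
(0,9): →(0,8)(W), (0,7)(W), (0,5)(W) — all W, so L
(1,1): →(0,1)(W), (1,0)(W) — all W, so L
(1,4): →(0,4)(W), (1,3)(W), (1,2)(W), (1,0)(W) — all W, so L
(1,7): →(0,7)(W), (1,6)(W), (1,5)(W), (1,3)(W) — all W, so L
(2,0): →(1,0)(W) only, which is W, so L
(2,3): →(1,3)(W), (2,2)(W), (2,1)(W) — all W, so L
(2,6): →(1,6)(W), (2,5)(W), (2,4)(W), (2,2)(W) — all W, so L
(2,9): →(1,9)(W), (2,8)(W), (2,7)(W), (2,5)(W) — all W, so L
(3,1): →(2,1)(W), (0,1)(W), (3,0)(W) — all W, so L
(3,4): →(2,4)(W), (0,4)(W), (3,3)(W), (3,2)(W), (3,0)(W) — all W, so L
(3,7): →(2,7)(W), (0,7)(W), (3,6)(W), (3,5)(W), (3,3)(W) — all W, so L
(4,0): →(3,0)(W), (1,0)(W) — all W, so L
(4,3): →(3,3)(W), (1,3)(W), (4,2)(W), (4,1)(W) — all W, so L
(4,6): →(3,6)(W), (1,6)(W), (4,5)(W), (4,4)(W), (4,2)(W) — all W, so L
(4,9): →(3,9)(W), (1,9)(W), (4,8)(W), (4,7)(W), (4,5)(W) — all W, so L
(5,1): →(4,1)(W), (2,1)(W), (5,0)(W) — all W, so L
(5,4): →(4,4)(W), (2,4)(W), (5,3)(W), (5,2)(W), (5,0)(W) — all W, so L
(5,7): →(4,7)(W), (2,7)(W), (5,6)(W), (5,5)(W), (5,3)(W) — all W, so L
(6,0): →(5,0)(W), (3,0)(W) — all W, so L
(6,3): →(5,3)(W), (3,3)(W), (6,2)(W), (6,1)(W) — all W, so L
(6,6): →(5,6)(W), (3,6)(W), (6,5)(W), (6,4)(W), (6,2)(W) — all W, so L
(6,9): →(5,9)(W), (3,9)(W), (6,8)(W), (6,7)(W), (6,5)(W) — all W, so L
(7,1): →(6,1)(W), (4,1)(W), (7,0)(W) — all W, so L
(7,4): →(6,4)(W), (4,4)(W), (7,3)(W), (7,2)(W), (7,0)(W) — all W, so L
(7,7): →(6,7)(W), (4,7)(W), (7,6)(W), (7,5)(W), (7,3)(W) — all W, so L
Every other cell has at least one move into one of the L cells above, so it is W.
L cells per row: a=0: 4, a=1: 3, a=2: 4, a=3: 3, a=4: 4, a=5: 3, a=6: 4, a=7: 3; total 28.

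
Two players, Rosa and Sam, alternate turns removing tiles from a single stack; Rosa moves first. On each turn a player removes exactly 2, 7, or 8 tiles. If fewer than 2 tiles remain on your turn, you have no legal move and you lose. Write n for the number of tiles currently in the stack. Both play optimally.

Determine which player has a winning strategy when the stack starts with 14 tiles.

Label each position W (a win for the player to move) or L (a loss). A position with no legal move is L; any other position is W exactly when some move reaches an L, and L when every move reaches a W.
n=0: no move → L
n=1: no move → L
n=2: W (go to 0, an L position)
n=3: W (go to 1, an L position)
n=4: L (sole option 2(W) is W)
n=5: L (sole option 3(W) is W)
n=6: W (go to 4, an L position)
n=7: W (go to 5, an L position)
n=8: W (go to 1, an L position)
n=9: W (go to 1, an L position)
n=10: L (options 8(W), 3(W), 2(W) are all W)
n=11: W (go to 4, an L position)
n=12: W (go to 10, an L position)
n=13: W (go to 5, an L position)
n=14: L (options 12(W), 7(W), 6(W) are all W)
Every move from 14 reaches a W position, so the mover loses.

Sam wins.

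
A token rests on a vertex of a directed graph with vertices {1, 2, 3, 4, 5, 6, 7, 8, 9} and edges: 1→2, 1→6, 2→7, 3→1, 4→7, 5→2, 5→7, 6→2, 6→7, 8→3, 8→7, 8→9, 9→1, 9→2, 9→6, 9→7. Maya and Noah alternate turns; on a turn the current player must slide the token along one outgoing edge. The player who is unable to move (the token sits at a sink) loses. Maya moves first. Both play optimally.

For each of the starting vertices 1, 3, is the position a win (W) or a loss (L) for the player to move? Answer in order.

Classify positions by backward induction: terminal positions (no move available) are L. From any other position, the mover wins iff some move reaches an L.
Every edge goes from a vertex to one that appears earlier in the order 7, 2, 6, 1, 3, 9, 4, 5, 8, so processing vertices in that order labels each vertex after all of its successors.
7: no outgoing edge → L
2: →7(L), so W
6: →7(L), so W
1: →6(W), 2(W) — all W, so L
3: →1(L), so W
9: →1(L), so W
4: →7(L), so W
5: →7(L), so W
8: →7(L), so W

1: L, 3: W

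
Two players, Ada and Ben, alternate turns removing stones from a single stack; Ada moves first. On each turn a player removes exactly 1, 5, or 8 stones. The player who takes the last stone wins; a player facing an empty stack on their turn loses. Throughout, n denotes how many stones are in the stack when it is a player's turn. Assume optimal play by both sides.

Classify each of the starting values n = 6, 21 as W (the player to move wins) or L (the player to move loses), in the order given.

Compute win/loss labels from the base case upward. A position with no move is L. Any other position is W if it can reach an L in one move, else L.
n=0: no move → L
n=1: can move to 0, which is L ⇒ W
n=2: the only move is to 1(W), a W ⇒ L
n=3: can move to 2, which is L ⇒ W
n=4: the only move is to 3(W), a W ⇒ L
n=5: can move to 4, which is L ⇒ W
n=6: moves to 5(W), 1(W); every one is W ⇒ L
n=7: can move to 6, which is L ⇒ W
n=8: can move to 0, which is L ⇒ W
n=9: can move to 4, which is L ⇒ W
n=10: can move to 2, which is L ⇒ W
n=11: can move to 6, which is L ⇒ W
n=12: can move to 4, which is L ⇒ W
n=13: moves to 12(W), 8(W), 5(W); every one is W ⇒ L
n=14: can move to 13, which is L ⇒ W
n=15: moves to 14(W), 10(W), 7(W); every one is W ⇒ L
n=16: can move to 15, which is L ⇒ W
n=17: moves to 16(W), 12(W), 9(W); every one is W ⇒ L
n=18: can move to 17, which is L ⇒ W
n=19: moves to 18(W), 14(W), 11(W); every one is W ⇒ L
n=20: can move to 19, which is L ⇒ W
n=21: can move to 13, which is L ⇒ W

6: L, 21: W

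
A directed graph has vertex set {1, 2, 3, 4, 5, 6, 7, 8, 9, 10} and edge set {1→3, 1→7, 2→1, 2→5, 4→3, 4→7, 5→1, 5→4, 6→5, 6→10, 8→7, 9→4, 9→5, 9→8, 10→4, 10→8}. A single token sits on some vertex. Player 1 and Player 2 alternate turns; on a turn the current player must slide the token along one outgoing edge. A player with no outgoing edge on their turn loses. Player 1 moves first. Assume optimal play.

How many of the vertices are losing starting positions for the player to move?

4

Build the W/L table. Terminal = L. A non-terminal position is W if it has a move to some L; otherwise it is L.
Every edge goes from a vertex to one that appears earlier in the order 7, 3, 4, 1, 5, 8, 10, 2, 6, 9, so processing vertices in that order labels each vertex after all of its successors.
7: no outgoing edge → L
3: no outgoing edge → L
4: →3(L), so W
1: →3(L), so W
5: →1(W), 4(W) — all W, so L
8: →7(L), so W
10: →8(W), 4(W) — all W, so L
2: →5(L), so W
6: →10(L), so W
9: →5(L), so W
The L vertices are 3, 5, 7, 10; that is 4 in all.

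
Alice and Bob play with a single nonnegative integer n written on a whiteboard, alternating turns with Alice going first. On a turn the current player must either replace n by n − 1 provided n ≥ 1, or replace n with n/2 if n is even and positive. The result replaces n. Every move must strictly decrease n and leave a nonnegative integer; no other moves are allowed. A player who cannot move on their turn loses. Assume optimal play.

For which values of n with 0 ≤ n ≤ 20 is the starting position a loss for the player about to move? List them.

Positions with no move are L. A position that does have a move is losing for the player to move precisely when every available move leads to a winning position for the opponent. Fill in the labels:
n=0: no move → L
n=1: reaches L-position 0 → W
n=2: only reaches 1(W), which is W → L
n=3: reaches L-position 2 → W
n=4: reaches L-position 2 → W
n=5: only reaches 4(W), which is W → L
n=6: reaches L-position 5 → W
n=7: only reaches 6(W), which is W → L
n=8: reaches L-position 7 → W
n=9: only reaches 8(W), which is W → L
n=10: reaches L-position 5 → W
n=11: only reaches 10(W), which is W → L
n=12: reaches L-position 11 → W
n=13: only reaches 12(W), which is W → L
n=14: reaches L-position 7 → W
n=15: only reaches 14(W), which is W → L
n=16: reaches L-position 15 → W
n=17: only reaches 16(W), which is W → L
n=18: reaches L-position 9 → W
n=19: only reaches 18(W), which is W → L
n=20: reaches L-position 19 → W
Reading off the rows marked L gives the requested list; there are 10 such values of n.

0, 2, 5, 7, 9, 11, 13, 15, 17, 19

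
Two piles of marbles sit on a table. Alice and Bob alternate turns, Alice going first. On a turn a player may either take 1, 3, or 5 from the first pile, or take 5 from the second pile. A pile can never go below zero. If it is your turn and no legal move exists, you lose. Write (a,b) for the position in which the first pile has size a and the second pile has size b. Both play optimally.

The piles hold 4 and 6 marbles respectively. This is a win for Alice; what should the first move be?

Move to (3,6).

Use the standard recursion: the mover loses at a terminal position; elsewhere, the mover wins exactly when some move hands the opponent an L position.
No move ever increases a pile, so every position that can arise here has a ≤ 4 and b ≤ 6; it is enough to label the cells with 0 ≤ a ≤ 4 and 0 ≤ b ≤ 6.
Every move lowers a or b (never raises either), so fill the grid row by row in increasing a, and left to right within a row: each cell's successors are then already labelled.
      b=0  b=1  b=2  b=3  b=4  b=5  b=6
a=0:    L    L    L    L    L    W    W
a=1:    W    W    W    W    W    L    L
a=2:    L    L    L    L    L    W    W
a=3:    W    W    W    W    W    L    L
a=4:    L    L    L    L    L    W    W
Cells with no legal move (terminal, hence L): (0,0), (0,1), (0,2), (0,3), (0,4).
The remaining L cells, each justified by listing all of its moves:
(1,5): only reaches (0,5)(W), (1,0)(W), all W → L
(1,6): only reaches (0,6)(W), (1,1)(W), all W → L
(2,0): only reaches (1,0)(W), which is W → L
(2,1): only reaches (1,1)(W), which is W → L
(2,2): only reaches (1,2)(W), which is W → L
(2,3): only reaches (1,3)(W), which is W → L
(2,4): only reaches (1,4)(W), which is W → L
(3,5): only reaches (2,5)(W), (0,5)(W), (3,0)(W), all W → L
(3,6): only reaches (2,6)(W), (0,6)(W), (3,1)(W), all W → L
(4,0): only reaches (3,0)(W), (1,0)(W), all W → L
(4,1): only reaches (3,1)(W), (1,1)(W), all W → L
(4,2): only reaches (3,2)(W), (1,2)(W), all W → L
(4,3): only reaches (3,3)(W), (1,3)(W), all W → L
(4,4): only reaches (3,4)(W), (1,4)(W), all W → L
Every other cell has at least one move into one of the L cells above, so it is W.
From (4,6), the L positions reachable in one move are: (3,6), (1,6), (4,1). Any move reaching one of these is winning.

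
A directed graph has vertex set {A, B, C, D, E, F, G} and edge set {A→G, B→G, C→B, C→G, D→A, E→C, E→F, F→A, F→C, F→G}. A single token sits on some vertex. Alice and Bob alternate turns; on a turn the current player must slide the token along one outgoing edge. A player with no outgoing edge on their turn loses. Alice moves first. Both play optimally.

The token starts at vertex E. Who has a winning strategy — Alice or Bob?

Use the standard recursion: the mover loses at a terminal position; elsewhere, the mover wins exactly when some move hands the opponent an L position.
Every edge goes from a vertex to one that appears earlier in the order G, B, C, A, F, D, E, so processing vertices in that order labels each vertex after all of its successors.
G: no outgoing edge → L
B: reaches L-position G → W
C: reaches L-position G → W
A: reaches L-position G → W
F: reaches L-position G → W
D: only reaches A(W), which is W → L
E: only reaches F(W), C(W), all W → L
The starting position E is L: whatever Alice does, the opponent receives a W position.

Bob wins.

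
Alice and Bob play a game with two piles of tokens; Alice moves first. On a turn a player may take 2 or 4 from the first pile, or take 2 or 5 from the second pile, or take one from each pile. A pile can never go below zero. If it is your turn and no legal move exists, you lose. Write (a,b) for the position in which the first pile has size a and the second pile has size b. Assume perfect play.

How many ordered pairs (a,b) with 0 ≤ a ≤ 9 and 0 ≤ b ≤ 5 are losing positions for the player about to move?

Classify positions by backward induction: terminal positions (no move available) are L. From any other position, the mover wins iff some move reaches an L.
Every move lowers a or b (never raises either), so fill the grid row by row in increasing a, and left to right within a row: each cell's successors are then already labelled.
      b=0  b=1  b=2  b=3  b=4  b=5
a=0:    L    L    W    W    L    W
a=1:    L    W    W    L    L    W
a=2:    W    W    L    L    W    W
a=3:    W    L    L    W    W    L
a=4:    W    W    W    W    W    L
a=5:    W    W    W    W    W    W
a=6:    L    L    W    W    L    W
a=7:    L    W    W    L    L    W
a=8:    W    W    L    L    W    W
a=9:    W    L    L    W    W    L
Cells with no legal move (terminal, hence L): (0,0), (0,1), (1,0).
The remaining L cells, each justified by listing all of its moves:
(0,4): L (sole option (0,2)(W) is W)
(1,3): L (options (1,1)(W), (0,2)(W) are all W)
(1,4): L (options (1,2)(W), (0,3)(W) are all W)
(2,2): L (options (0,2)(W), (2,0)(W), (1,1)(W) are all W)
(2,3): L (options (0,3)(W), (2,1)(W), (1,2)(W) are all W)
(3,1): L (options (1,1)(W), (2,0)(W) are all W)
(3,2): L (options (1,2)(W), (3,0)(W), (2,1)(W) are all W)
(3,5): L (options (1,5)(W), (3,3)(W), (3,0)(W), (2,4)(W) are all W)
(4,5): L (options (2,5)(W), (0,5)(W), (4,3)(W), (4,0)(W), (3,4)(W) are all W)
(6,0): L (options (4,0)(W), (2,0)(W) are all W)
(6,1): L (options (4,1)(W), (2,1)(W), (5,0)(W) are all W)
(6,4): L (options (4,4)(W), (2,4)(W), (6,2)(W), (5,3)(W) are all W)
(7,0): L (options (5,0)(W), (3,0)(W) are all W)
(7,3): L (options (5,3)(W), (3,3)(W), (7,1)(W), (6,2)(W) are all W)
(7,4): L (options (5,4)(W), (3,4)(W), (7,2)(W), (6,3)(W) are all W)
(8,2): L (options (6,2)(W), (4,2)(W), (8,0)(W), (7,1)(W) are all W)
(8,3): L (options (6,3)(W), (4,3)(W), (8,1)(W), (7,2)(W) are all W)
(9,1): L (options (7,1)(W), (5,1)(W), (8,0)(W) are all W)
(9,2): L (options (7,2)(W), (5,2)(W), (9,0)(W), (8,1)(W) are all W)
(9,5): L (options (7,5)(W), (5,5)(W), (9,3)(W), (9,0)(W), (8,4)(W) are all W)
Every other cell has at least one move into one of the L cells above, so it is W.
L cells per row: a=0: 3, a=1: 3, a=2: 2, a=3: 3, a=4: 1, a=5: 0, a=6: 3, a=7: 3, a=8: 2, a=9: 3; total 23.

23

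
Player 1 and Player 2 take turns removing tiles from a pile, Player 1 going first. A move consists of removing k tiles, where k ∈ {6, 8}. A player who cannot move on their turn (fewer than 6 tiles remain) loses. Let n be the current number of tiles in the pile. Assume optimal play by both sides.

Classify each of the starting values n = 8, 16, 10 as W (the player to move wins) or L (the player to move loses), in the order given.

8: W, 16: L, 10: W

Classify positions by backward induction: terminal positions (no move available) are L. From any other position, the mover wins iff some move reaches an L.
n=0: no move → L
n=1: no move → L
n=2: no move → L
n=3: no move → L
n=4: no move → L
n=5: no move → L
n=6: reaches L-position 0 → W
n=7: reaches L-position 1 → W
n=8: reaches L-position 2 → W
n=9: reaches L-position 3 → W
n=10: reaches L-position 4 → W
n=11: reaches L-position 5 → W
n=12: reaches L-position 4 → W
n=13: reaches L-position 5 → W
n=14: only reaches 8(W), 6(W), all W → L
n=15: only reaches 9(W), 7(W), all W → L
n=16: only reaches 10(W), 8(W), all W → L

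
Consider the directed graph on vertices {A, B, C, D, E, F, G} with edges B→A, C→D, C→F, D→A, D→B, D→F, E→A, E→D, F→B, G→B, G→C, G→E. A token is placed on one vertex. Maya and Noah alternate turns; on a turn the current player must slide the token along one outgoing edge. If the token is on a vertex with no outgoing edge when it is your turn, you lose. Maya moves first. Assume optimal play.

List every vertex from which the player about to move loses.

A, F, G

Use the standard recursion: the mover loses at a terminal position; elsewhere, the mover wins exactly when some move hands the opponent an L position.
Every edge goes from a vertex to one that appears earlier in the order A, B, F, D, E, C, G, so processing vertices in that order labels each vertex after all of its successors.
A: no outgoing edge → L
B: W (go to A, an L position)
F: L (sole option B(W) is W)
D: W (go to F, an L position)
E: W (go to A, an L position)
C: W (go to F, an L position)
G: L (options C(W), E(W), B(W) are all W)
Reading off the rows marked L gives the requested list; there are 3 such vertices.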